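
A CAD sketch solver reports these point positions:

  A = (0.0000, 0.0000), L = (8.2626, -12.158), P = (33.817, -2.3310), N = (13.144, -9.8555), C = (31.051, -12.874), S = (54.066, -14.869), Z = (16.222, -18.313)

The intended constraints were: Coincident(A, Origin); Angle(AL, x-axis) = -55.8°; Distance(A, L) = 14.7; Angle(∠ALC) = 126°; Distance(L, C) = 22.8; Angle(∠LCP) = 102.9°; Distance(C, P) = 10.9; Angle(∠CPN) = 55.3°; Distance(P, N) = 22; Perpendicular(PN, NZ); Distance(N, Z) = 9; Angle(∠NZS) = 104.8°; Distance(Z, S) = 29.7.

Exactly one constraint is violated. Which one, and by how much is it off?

Distance(Z, S) = 29.7 — off by 8.30.

A = (0.00, 0.00) ✓; AL at -55.80° ✓; |AL| = 14.70 ✓; ∠ALC = 126.0° ✓; |LC| = 22.80 ✓; ∠LCP = 102.9° ✓; |CP| = 10.90 ✓; ∠CPN = 55.30° ✓; |PN| = 22.00 ✓; ∠(PN, NZ) = 90.00° ✓; |NZ| = 9.000 ✓; ∠NZS = 104.8° ✓; |ZS| = 38.00 ✗.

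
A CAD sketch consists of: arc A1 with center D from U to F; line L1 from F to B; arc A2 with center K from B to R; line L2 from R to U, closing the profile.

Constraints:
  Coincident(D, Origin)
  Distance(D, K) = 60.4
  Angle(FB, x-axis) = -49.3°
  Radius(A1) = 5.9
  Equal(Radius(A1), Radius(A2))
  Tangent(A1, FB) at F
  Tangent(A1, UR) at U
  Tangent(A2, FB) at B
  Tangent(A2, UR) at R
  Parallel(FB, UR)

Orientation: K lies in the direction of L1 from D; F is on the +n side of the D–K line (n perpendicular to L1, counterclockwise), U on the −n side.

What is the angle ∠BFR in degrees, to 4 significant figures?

11.05°

Tangency of A1 to both parallel lines with radius 5.9 puts F and U at D ± 5.9·n: F = (4.473, 3.847), U = (-4.473, -3.847). Equal radii place B and R the same way about K: B = K + 5.9·n = (43.86, -41.94), R = K − 5.9·n = (34.91, -49.64). Then cos ∠BFR = FB·FR / (|FB||FR|), giving 11.05°.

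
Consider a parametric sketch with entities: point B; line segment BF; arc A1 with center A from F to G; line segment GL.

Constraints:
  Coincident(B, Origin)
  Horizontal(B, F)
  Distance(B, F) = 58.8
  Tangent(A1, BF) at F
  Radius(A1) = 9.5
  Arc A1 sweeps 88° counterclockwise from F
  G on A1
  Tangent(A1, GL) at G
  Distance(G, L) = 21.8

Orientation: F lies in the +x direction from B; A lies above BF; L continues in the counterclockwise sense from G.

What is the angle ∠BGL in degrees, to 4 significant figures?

99.65°

B is at the origin; BF is horizontal with |BF| = 58.8 and F on the +x side, so F = (58.80, 0.000). Since A1 is tangent to BF there, AF ⟂ BF, so A = F + (0, 9.5) = (58.80, 9.500). On A1, F sits at bearing -90° from A; an 88° counterclockwise sweep puts G at bearing -2°, so G = A + 9.5·(cos -2°, sin -2°) = (68.29, 9.168). Since A1 is tangent to GL there, AG ⟂ GL, so GL runs along (−sin -2°, cos -2°); with |GL| = 21.8, L = (69.06, 30.96). Then cos ∠BGL = GB·GL / (|GB||GL|), giving 99.65°.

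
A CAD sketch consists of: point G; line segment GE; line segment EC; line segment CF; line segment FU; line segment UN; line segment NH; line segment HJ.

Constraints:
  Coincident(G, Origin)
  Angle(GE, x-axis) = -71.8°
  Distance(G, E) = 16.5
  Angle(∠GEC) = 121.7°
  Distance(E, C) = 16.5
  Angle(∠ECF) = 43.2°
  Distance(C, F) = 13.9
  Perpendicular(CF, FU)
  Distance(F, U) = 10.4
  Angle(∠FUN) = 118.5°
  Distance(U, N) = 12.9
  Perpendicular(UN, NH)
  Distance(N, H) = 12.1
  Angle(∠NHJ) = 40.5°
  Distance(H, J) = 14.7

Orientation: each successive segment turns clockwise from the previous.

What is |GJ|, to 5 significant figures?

17.942

G is at the origin; GE runs at -71.8° with length 16.5, so E = (5.1535, -15.675). ∠GEC = 121.7° gives EC at -130.10° from the x-axis; with |EC| = 16.5, C = (-5.4745, -28.296). ∠ECF = 43.2° gives CF at 93.100° from the x-axis; with |CF| = 13.9, F = (-6.2262, -14.416). CF is perpendicular to FU, so FU runs at 3.1000°; with |FU| = 10.4, U = (4.1586, -13.854). ∠FUN = 118.5° gives UN at -58.400° from the x-axis; with |UN| = 12.9, N = (10.918, -24.841). UN is perpendicular to NH, so NH runs at -148.40°; with |NH| = 12.1, H = (0.61209, -31.181). ∠NHJ = 40.5° gives HJ at 72.100° from the x-axis; with |HJ| = 14.7, J = (5.1302, -17.193). Then |GJ| = |J − G| = 17.942.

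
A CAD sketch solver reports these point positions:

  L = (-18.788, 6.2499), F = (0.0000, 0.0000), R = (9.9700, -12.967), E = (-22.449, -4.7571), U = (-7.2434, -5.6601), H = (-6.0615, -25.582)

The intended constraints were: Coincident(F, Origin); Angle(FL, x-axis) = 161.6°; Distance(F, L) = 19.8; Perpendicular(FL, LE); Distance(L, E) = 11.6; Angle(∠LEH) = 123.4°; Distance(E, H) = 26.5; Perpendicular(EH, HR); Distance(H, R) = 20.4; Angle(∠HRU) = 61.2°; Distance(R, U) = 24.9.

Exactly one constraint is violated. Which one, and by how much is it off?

Distance(R, U) = 24.9 — off by 6.20.

F = (0.00, 0.00) ✓; FL at 161.6° ✓; |FL| = 19.80 ✓; ∠(FL, LE) = 90.00° ✓; |LE| = 11.60 ✓; ∠LEH = 123.4° ✓; |EH| = 26.50 ✓; ∠(EH, HR) = 90.00° ✓; |HR| = 20.40 ✓; ∠HRU = 61.20° ✓; |RU| = 18.70 ✗.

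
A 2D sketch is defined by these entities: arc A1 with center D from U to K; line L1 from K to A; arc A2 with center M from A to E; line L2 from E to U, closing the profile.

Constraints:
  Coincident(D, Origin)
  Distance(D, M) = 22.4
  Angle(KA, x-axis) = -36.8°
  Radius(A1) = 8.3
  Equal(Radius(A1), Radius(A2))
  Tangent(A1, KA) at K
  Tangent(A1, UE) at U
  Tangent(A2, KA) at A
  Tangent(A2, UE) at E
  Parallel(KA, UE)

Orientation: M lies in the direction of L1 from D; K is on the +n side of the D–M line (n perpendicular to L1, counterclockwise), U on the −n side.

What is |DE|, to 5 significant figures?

23.888

The slot axis is L1's direction at -36.8°, so u = (cos -36.8°, sin -36.8°) = (0.80073, -0.59902) and n = (−sin -36.8°, cos -36.8°) = (0.59902, 0.80073). D is at the origin and M lies 22.4 along u from D, so M = 22.4·u = (17.936, -13.418). Tangency of A1 to both parallel lines with radius 8.3 puts K and U at D ± 8.3·n: K = (4.9719, 6.6461), U = (-4.9719, -6.6461). Equal radii place A and E the same way about M: A = M + 8.3·n = (22.908, -6.7721), E = M − 8.3·n = (12.964, -20.064). Then |DE| = |E − D| = 23.888.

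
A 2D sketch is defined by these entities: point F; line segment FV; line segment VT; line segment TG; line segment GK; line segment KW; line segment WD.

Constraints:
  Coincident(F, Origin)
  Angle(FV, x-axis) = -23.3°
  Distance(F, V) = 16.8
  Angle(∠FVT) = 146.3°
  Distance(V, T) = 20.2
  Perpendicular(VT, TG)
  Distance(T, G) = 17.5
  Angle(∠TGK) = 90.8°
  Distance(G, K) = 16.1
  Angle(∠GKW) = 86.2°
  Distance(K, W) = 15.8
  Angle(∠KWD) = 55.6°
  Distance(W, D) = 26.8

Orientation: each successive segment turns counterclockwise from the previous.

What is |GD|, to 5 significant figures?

6.0622

∠GKW = 86.2° gives KW at -76.600° from the x-axis; with |KW| = 15.8, W = (19.926, -3.8410). ∠KWD = 55.6° gives WD at 47.800° from the x-axis; with |WD| = 26.8, D = (37.928, 16.013). Then |GD| = |D − G| = 6.0622.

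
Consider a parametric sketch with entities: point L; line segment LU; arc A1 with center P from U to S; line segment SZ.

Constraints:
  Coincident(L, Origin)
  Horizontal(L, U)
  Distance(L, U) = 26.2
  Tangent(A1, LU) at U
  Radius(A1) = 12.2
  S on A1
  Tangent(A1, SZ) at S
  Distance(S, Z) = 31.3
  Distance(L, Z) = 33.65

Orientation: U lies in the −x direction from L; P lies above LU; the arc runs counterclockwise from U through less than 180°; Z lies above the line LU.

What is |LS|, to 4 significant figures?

16.75

Checks: |PS| = 12.20 ✓; ∠(PS, SZ) = 90.00° ✓; |SZ| = 31.30 ✓; |LZ| = 33.65 ✓.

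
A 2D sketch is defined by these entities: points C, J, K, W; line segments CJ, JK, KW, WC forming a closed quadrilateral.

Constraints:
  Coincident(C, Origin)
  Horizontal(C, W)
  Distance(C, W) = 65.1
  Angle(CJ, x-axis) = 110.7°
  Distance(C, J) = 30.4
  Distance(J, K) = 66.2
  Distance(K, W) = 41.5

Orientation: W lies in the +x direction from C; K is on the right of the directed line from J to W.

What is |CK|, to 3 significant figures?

38.5

Checks: |JK| = 66.20 ✓; |KW| = 41.50 ✓.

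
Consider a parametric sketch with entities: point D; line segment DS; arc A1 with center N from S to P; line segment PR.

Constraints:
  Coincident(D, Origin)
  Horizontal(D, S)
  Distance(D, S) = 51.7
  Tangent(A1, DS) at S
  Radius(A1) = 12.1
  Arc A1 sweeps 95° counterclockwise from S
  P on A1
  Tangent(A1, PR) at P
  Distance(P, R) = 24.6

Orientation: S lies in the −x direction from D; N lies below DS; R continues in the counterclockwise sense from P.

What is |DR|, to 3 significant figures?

72.2

D is at the origin; D and S share the same y with |DS| = 51.7 and S on the −x side, so S = (-51.7, 0.00). Since A1 is tangent to DS there, NS ⟂ DS, so N = S + (0, -12.1) = (-51.7, -12.1). On A1, S sits at bearing 90° from N; a 95° counterclockwise sweep puts P at bearing 185°, so P = N + 12.1·(cos 185°, sin 185°) = (-63.8, -13.2). A1 meets PR tangentially, so NP is at right angles to PR, so PR runs along (−sin 185°, cos 185°); with |PR| = 24.6, R = (-61.6, -37.7). Then |DR| = |R − D| = 72.2.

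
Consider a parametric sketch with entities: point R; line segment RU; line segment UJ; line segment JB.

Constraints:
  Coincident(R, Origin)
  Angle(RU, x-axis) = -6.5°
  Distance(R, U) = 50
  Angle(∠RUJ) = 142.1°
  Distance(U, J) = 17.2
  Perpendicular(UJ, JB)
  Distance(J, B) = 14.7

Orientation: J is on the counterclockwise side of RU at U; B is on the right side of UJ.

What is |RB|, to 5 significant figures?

72.610

R is at the origin; RU runs at -6.5° with length 50.0, so U = 50.0·(cos -6.5°, sin -6.5°) = (49.679, -5.6602). ∠RUJ = 142.1°, so UJ runs at -6.5° + (180° − 142.1°) = 31.400° from the x-axis; with |UJ| = 17.2, J = U + 17.2·(cos 31.400°, sin 31.400°) = (64.360, 3.3012). UJ ⟂ JB; with |JB| = 14.7 on the right of UJ, B = J + 14.7·(0.52101, -0.85355) = (72.019, -9.2460). Then |RB| = |B − R| = 72.610.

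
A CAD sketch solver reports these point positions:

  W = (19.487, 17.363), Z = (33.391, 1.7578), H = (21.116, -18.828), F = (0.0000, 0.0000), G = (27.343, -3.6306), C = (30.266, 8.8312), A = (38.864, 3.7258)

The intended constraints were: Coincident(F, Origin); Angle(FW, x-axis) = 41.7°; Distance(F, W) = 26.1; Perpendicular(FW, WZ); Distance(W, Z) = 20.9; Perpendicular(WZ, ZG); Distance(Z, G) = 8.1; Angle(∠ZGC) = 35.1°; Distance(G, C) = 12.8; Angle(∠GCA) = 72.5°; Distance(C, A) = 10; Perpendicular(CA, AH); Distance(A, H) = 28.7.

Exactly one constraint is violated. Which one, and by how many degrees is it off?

Perpendicular(CA, AH) — off by 7.50°.

F = (0.00, 0.00) ✓; FW at 41.70° ✓; |FW| = 26.10 ✓; ∠(FW, WZ) = 90.00° ✓; |WZ| = 20.90 ✓; ∠(WZ, ZG) = 90.00° ✓; |ZG| = 8.100 ✓; ∠ZGC = 35.10° ✓; |GC| = 12.80 ✓; ∠GCA = 72.50° ✓; |CA| = 10.00 ✓; ∠(CA, AH) = 97.50° ✗; |AH| = 28.70 ✓.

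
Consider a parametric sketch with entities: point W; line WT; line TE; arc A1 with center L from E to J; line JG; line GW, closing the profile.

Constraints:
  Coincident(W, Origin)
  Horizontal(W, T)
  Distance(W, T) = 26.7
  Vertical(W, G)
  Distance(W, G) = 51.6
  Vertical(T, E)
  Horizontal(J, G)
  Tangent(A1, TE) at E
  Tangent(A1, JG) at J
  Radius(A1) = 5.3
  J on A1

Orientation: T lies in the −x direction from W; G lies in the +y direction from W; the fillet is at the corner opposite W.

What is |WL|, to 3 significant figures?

51.0

W is at the origin; WT is horizontal with |WT| = 26.7 and T on the −x side, so T = (-26.7, 0.00). W and G share the same x with |WG| = 51.6 and G on the +y side, so G = (0.00, 51.6). The virtual corner opposite W is at (-26.7, 51.6). The tangent condition forces LE to be normal to TE and A1 meets JG tangentially, so LJ is at right angles to JG, with radius 5.3, so the center L sits 5.3 in from both sides at L = (-21.4, 46.3). Then |WL| = |L − W| = 51.0.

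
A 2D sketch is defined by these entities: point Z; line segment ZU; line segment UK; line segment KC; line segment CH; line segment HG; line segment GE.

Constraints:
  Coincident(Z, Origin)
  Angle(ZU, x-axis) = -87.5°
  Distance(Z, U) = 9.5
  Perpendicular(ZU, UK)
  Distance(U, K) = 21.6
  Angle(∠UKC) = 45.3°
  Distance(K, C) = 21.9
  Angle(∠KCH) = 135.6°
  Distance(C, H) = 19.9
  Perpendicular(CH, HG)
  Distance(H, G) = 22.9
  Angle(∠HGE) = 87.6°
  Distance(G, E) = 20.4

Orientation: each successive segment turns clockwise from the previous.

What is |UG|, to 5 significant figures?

15.716

∠KCH = 135.6° gives CH at 3.4000° from the x-axis; with |CH| = 19.9, H = (13.411, 6.9707). CH ⟂ HG, so HG runs at -86.600°; with |HG| = 22.9, G = (14.769, -15.889). Then |UG| = |G − U| = 15.716.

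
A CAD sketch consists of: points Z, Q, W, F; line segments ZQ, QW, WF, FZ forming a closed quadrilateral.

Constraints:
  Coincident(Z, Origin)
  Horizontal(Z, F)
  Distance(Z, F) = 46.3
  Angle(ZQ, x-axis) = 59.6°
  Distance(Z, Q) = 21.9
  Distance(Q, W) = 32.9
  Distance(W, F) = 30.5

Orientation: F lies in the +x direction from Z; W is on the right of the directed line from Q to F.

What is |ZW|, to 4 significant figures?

22.88

Z is at the origin; Z and F share the same y with |ZF| = 46.3 and F in +x, so F = (46.3, 0). ZQ runs at 59.6° with |ZQ| = 21.9, so Q = (11.08, 18.89). W is determined by |QW| = 32.9 and |WF| = 30.5 together: it lies at the intersection of circle(Q, 32.9) and circle(F, 30.5). With |QF| = 39.96, the foot of the radical line on QF is 21.89 from Q and the perpendicular offset is √(32.9² − 21.89²) = 24.56. Taking the right-of-QF solution: W = (18.76, -13.10).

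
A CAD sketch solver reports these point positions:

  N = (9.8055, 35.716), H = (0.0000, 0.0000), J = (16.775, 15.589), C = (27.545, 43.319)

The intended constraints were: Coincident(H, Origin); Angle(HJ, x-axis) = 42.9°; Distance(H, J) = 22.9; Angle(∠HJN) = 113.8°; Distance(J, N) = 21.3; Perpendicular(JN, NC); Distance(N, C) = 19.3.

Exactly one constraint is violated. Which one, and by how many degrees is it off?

Perpendicular(JN, NC) — off by 4.10°.

H = (0.00, 0.00) ✓; HJ at 42.90° ✓; |HJ| = 22.90 ✓; ∠HJN = 113.8° ✓; |JN| = 21.30 ✓; ∠(JN, NC) = 85.90° ✗; |NC| = 19.30 ✓.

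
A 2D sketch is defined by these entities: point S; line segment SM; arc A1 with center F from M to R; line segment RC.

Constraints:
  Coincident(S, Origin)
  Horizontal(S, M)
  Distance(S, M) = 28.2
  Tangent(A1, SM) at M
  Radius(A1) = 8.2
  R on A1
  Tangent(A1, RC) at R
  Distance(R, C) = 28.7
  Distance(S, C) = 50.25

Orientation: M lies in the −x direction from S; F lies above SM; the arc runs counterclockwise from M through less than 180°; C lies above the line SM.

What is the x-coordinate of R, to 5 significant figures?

-20.820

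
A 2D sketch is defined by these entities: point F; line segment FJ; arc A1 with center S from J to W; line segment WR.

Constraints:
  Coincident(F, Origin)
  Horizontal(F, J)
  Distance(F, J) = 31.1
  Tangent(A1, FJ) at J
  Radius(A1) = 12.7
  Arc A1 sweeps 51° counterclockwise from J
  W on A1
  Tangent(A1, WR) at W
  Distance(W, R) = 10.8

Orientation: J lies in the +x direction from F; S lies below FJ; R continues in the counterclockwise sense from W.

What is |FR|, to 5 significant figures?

19.493

F is at the origin; F and J share the same y with |FJ| = 31.1 and J on the +x side, so J = (31.100, 0.0000). Since A1 is tangent to FJ there, SJ ⟂ FJ, so S = J + (0, -12.7) = (31.100, -12.700). On A1, J sits at bearing 90° from S; a 51° counterclockwise sweep puts W at bearing 141°, so W = S + 12.7·(cos 141°, sin 141°) = (21.230, -4.7076). The tangent condition forces SW to be normal to WR, so WR runs along (−sin 141°, cos 141°); with |WR| = 10.8, R = (14.434, -13.101). Then |FR| = |R − F| = 19.493.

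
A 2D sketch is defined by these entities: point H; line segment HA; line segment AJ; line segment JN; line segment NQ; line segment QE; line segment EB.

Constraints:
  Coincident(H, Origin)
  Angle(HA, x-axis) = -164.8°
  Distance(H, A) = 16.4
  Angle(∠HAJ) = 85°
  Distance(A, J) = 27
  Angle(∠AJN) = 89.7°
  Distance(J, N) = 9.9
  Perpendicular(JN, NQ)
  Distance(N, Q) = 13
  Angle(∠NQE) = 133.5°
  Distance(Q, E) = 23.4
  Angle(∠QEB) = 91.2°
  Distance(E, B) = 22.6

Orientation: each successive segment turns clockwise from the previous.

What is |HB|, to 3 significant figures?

41.4

∠NQE = 133.5° gives QE at -127° from the x-axis; with |QE| = 23.4, E = (-22.6, -7.62). ∠QEB = 91.2° gives EB at 145° from the x-axis; with |EB| = 22.6, B = (-41.0, 5.47). Then |HB| = |B − H| = 41.4.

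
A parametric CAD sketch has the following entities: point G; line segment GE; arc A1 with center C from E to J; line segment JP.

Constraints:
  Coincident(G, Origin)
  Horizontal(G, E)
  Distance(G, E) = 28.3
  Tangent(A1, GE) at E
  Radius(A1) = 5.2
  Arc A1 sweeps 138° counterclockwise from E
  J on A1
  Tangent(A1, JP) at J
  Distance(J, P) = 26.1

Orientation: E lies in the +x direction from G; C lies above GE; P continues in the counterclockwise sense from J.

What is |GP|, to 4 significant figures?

29.28

On A1, E sits at bearing -90° from C; a 138° counterclockwise sweep puts J at bearing 48°, so J = C + 5.2·(cos 48°, sin 48°) = (31.78, 9.064). Tangency of A1 to JP means the radius CJ is perpendicular to JP, so JP runs along (−sin 48°, cos 48°); with |JP| = 26.1, P = (12.38, 26.53). Then |GP| = |P − G| = 29.28.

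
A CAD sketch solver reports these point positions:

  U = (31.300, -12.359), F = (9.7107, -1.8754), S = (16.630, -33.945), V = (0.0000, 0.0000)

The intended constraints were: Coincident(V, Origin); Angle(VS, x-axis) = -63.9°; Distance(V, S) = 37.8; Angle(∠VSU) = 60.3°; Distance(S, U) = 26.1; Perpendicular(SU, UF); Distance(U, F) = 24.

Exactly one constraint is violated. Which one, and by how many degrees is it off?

Perpendicular(SU, UF) — off by 8.30°.

V = (0.00, 0.00) ✓; VS at -63.90° ✓; |VS| = 37.80 ✓; ∠VSU = 60.30° ✓; |SU| = 26.10 ✓; ∠(SU, UF) = 98.30° ✗; |UF| = 24.00 ✓.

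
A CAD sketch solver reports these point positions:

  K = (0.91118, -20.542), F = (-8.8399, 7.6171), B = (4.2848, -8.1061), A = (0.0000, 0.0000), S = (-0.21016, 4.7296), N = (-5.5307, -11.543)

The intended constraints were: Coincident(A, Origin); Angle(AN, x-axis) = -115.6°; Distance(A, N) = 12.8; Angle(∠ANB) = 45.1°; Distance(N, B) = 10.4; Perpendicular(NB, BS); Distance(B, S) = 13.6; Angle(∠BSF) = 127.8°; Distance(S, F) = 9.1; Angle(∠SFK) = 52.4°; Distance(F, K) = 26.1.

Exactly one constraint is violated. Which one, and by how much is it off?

Distance(F, K) = 26.1 — off by 3.70.

A = (0.00, 0.00) ✓; AN at -115.6° ✓; |AN| = 12.80 ✓; ∠ANB = 45.10° ✓; |NB| = 10.40 ✓; ∠(NB, BS) = 90.00° ✓; |BS| = 13.60 ✓; ∠BSF = 127.8° ✓; |SF| = 9.100 ✓; ∠SFK = 52.40° ✓; |FK| = 29.80 ✗.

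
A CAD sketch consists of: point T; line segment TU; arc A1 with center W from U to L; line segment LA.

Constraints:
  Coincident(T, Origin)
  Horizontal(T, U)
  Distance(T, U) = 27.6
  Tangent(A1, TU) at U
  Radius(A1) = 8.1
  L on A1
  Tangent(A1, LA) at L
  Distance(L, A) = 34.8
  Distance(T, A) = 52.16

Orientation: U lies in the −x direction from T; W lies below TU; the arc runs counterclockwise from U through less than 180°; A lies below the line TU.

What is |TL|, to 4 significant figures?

36.85

Checks: ∠(WU, UT) = 90.00° ✓; |WU| = 8.100 ✓; |WL| = 8.100 ✓; ∠(WL, LA) = 90.00° ✓; |LA| = 34.80 ✓; |TA| = 52.16 ✓.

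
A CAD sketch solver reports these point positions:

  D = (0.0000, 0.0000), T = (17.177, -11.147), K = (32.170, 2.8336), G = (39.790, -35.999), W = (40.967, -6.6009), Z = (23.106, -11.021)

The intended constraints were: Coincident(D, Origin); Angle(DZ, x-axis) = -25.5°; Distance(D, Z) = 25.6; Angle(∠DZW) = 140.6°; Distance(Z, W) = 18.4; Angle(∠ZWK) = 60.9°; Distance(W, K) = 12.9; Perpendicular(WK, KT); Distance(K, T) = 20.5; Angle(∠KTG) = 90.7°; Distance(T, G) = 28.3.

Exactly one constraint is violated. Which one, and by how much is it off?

Distance(T, G) = 28.3 — off by 5.30.

D = (0.00, 0.00) ✓; DZ at -25.50° ✓; |DZ| = 25.60 ✓; ∠DZW = 140.6° ✓; |ZW| = 18.40 ✓; ∠ZWK = 60.90° ✓; |WK| = 12.90 ✓; ∠(WK, KT) = 90.00° ✓; |KT| = 20.50 ✓; ∠KTG = 90.70° ✓; |TG| = 33.60 ✗.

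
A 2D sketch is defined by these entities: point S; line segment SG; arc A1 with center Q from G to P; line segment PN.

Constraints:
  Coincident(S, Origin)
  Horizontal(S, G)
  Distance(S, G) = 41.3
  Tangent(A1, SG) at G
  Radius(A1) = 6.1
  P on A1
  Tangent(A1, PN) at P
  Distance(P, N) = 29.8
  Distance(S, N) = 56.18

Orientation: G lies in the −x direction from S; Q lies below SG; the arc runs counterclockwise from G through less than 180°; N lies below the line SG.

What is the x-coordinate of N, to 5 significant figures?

-42.721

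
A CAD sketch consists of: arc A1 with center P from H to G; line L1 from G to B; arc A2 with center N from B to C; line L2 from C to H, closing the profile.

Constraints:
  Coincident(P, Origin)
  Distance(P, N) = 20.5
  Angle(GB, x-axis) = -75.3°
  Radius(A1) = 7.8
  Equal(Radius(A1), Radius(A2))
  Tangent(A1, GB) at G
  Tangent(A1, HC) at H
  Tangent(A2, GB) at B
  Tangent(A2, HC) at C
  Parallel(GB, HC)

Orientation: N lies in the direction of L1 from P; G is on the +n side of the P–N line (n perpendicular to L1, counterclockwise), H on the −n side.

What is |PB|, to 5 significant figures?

21.934

The slot axis is L1's direction at -75.3°, so u = (cos -75.3°, sin -75.3°) = (0.25376, -0.96727) and n = (−sin -75.3°, cos -75.3°) = (0.96727, 0.25376). P is at the origin and N lies 20.5 along u from P, so N = 20.5·u = (5.2020, -19.829). Tangency of A1 to both parallel lines with radius 7.8 puts G and H at P ± 7.8·n: G = (7.5447, 1.9793), H = (-7.5447, -1.9793). Equal radii place B and C the same way about N: B = N + 7.8·n = (12.747, -17.850), C = N − 7.8·n = (-2.3427, -21.808). Then |PB| = |B − P| = 21.934.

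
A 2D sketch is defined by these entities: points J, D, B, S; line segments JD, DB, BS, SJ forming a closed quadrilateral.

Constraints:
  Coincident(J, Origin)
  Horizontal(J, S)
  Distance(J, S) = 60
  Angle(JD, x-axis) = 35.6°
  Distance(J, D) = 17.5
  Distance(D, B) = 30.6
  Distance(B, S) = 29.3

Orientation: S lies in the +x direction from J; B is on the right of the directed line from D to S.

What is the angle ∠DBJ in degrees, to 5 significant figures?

28.659°

J is at the origin; J and S share the same y with |JS| = 60.0 and S in +x, so S = (60.0, 0). JD runs at 35.6° with |JD| = 17.5, so D = (14.229, 10.187). B is determined by |DB| = 30.6 and |BS| = 29.3 together: it lies at the intersection of circle(D, 30.6) and circle(S, 29.3). With |DS| = 46.891, the foot of the radical line on DS is 24.276 from D and the perpendicular offset is √(30.6² − 24.276²) = 18.629. Taking the right-of-DS solution: B = (33.878, -13.271).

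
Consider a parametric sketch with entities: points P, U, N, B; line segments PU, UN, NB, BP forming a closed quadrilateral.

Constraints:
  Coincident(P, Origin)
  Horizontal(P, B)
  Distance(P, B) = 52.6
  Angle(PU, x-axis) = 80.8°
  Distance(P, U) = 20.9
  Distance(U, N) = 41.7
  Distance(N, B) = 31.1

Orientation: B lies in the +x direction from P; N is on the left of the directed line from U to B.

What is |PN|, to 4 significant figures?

53.19

P is at the origin; PB is horizontal with |PB| = 52.6 and B in +x, so B = (52.6, 0). PU runs at 80.8° with |PU| = 20.9, so U = (3.342, 20.63). N is determined by |UN| = 41.7 and |NB| = 31.1 together: it lies at the intersection of circle(U, 41.7) and circle(B, 31.1). With |UB| = 53.40, the foot of the radical line on UB is 33.93 from U and the perpendicular offset is √(41.7² − 33.93²) = 24.25. Taking the left-of-UB solution: N = (44.00, 29.89).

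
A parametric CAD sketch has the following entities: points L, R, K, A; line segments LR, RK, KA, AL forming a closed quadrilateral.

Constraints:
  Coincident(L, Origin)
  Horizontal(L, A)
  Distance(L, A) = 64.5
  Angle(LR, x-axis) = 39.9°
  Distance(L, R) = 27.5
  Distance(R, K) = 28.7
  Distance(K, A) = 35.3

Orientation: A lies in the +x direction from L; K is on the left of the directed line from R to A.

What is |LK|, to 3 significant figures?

55.8

Checks: |RK| = 28.70 ✓; |KA| = 35.30 ✓.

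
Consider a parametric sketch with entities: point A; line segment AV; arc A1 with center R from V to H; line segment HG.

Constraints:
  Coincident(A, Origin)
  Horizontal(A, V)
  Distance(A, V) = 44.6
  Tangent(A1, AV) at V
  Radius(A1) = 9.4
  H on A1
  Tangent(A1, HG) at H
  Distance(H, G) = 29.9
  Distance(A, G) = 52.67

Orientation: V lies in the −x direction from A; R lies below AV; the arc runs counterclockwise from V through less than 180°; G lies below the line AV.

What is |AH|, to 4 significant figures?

54.35

A is at the origin; A and V share the same y with |AV| = 44.6 and V on the −x side, so V = (-44.60, 0.000). The tangent condition forces RV to be normal to AV, so R = V + (0, -9.4) = (-44.60, -9.400). Since RH ⟂ HG (tangency), |RG| = √(9.4² + 29.9²) = 31.34 regardless of where H sits on A1. So G lies on both circle(A, 52.67) and circle(R, 31.34); the below-AV intersection is G = (-35.10, -39.27). H is the foot of the tangent from G: H = (-52.29, -14.80).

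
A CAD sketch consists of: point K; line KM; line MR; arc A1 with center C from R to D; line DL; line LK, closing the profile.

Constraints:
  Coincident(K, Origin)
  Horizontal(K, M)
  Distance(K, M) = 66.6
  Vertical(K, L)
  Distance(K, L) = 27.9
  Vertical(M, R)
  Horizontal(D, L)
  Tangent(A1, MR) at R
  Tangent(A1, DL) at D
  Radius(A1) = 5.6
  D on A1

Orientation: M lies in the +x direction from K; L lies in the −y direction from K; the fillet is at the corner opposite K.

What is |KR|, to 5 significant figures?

70.234

K is at the origin; KM is horizontal with |KM| = 66.6 and M on the +x side, so M = (66.600, 0.0000). K and L share the same x with |KL| = 27.9 and L on the −y side, so L = (0.0000, -27.900). The virtual corner opposite K is at (66.600, -27.900). Tangency of A1 to MR means the radius CR is perpendicular to MR and since A1 is tangent to DL there, CD ⟂ DL, with radius 5.6, so the center C sits 5.6 in from both sides at C = (61.000, -22.300). That places the tangent points at R = (66.600, -22.300) on MR and D = (61.000, -27.900) on DL. Then |KR| = |R − K| = 70.234.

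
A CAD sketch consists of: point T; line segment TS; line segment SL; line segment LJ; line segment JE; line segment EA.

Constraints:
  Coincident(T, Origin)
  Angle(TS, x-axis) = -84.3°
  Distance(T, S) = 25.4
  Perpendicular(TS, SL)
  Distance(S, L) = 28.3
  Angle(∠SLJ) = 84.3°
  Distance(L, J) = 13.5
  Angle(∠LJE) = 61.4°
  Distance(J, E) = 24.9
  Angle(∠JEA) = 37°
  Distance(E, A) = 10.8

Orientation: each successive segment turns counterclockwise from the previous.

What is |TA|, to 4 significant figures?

31.59

T is at the origin; TS runs at -84.3° with length 25.4, so S = (2.523, -25.27). TS is perpendicular to SL, so SL runs at 5.700°; with |SL| = 28.3, L = (30.68, -22.46). ∠SLJ = 84.3° gives LJ at 101.4° from the x-axis; with |LJ| = 13.5, J = (28.01, -9.230). ∠LJE = 61.4° gives JE at -140.0° from the x-axis; with |JE| = 24.9, E = (8.940, -25.24). ∠JEA = 37.0° gives EA at 3.000° from the x-axis; with |EA| = 10.8, A = (19.73, -24.67). Then |TA| = |A − T| = 31.59.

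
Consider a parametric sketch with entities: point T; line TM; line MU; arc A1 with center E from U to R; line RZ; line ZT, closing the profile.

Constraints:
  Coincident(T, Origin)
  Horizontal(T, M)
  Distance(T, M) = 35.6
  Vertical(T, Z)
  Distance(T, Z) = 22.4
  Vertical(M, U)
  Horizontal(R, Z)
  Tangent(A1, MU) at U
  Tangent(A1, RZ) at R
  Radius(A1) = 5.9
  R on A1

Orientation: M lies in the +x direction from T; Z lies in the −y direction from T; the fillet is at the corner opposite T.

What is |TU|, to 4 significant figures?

39.24

T is at the origin; T and M share the same y with |TM| = 35.6 and M on the +x side, so M = (35.60, 0.000). TZ is vertical with |TZ| = 22.4 and Z on the −y side, so Z = (0.000, -22.40). The virtual corner opposite T is at (35.60, -22.40). A1 meets MU tangentially, so EU is at right angles to MU and tangency of A1 to RZ means the radius ER is perpendicular to RZ, with radius 5.9, so the center E sits 5.9 in from both sides at E = (29.70, -16.50). That places the tangent points at U = (35.60, -16.50) on MU and R = (29.70, -22.40) on RZ. Then |TU| = |U − T| = 39.24.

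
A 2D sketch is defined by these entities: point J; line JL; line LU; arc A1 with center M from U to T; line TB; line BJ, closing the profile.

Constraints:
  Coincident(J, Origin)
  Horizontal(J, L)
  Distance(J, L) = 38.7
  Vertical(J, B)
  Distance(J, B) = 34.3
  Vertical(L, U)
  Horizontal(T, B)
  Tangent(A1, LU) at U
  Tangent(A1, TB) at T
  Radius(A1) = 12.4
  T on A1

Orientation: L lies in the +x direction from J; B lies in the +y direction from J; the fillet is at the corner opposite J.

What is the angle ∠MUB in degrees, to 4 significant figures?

17.77°

J is at the origin; JL is horizontal with |JL| = 38.7 and L on the +x side, so L = (38.70, 0.000). J and B share the same x with |JB| = 34.3 and B on the +y side, so B = (0.000, 34.30). The virtual corner opposite J is at (38.70, 34.30). A1 meets LU tangentially, so MU is at right angles to LU and tangency of A1 to TB means the radius MT is perpendicular to TB, with radius 12.4, so the center M sits 12.4 in from both sides at M = (26.30, 21.90). That places the tangent points at U = (38.70, 21.90) on LU and T = (26.30, 34.30) on TB. Then cos ∠MUB = UM·UB / (|UM||UB|), giving 17.77°.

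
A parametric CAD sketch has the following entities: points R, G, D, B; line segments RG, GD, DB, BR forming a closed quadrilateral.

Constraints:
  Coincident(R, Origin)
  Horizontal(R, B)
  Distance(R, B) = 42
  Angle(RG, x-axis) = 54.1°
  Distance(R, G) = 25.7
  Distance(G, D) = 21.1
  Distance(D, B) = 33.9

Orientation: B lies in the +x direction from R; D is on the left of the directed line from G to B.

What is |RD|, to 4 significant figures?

46.08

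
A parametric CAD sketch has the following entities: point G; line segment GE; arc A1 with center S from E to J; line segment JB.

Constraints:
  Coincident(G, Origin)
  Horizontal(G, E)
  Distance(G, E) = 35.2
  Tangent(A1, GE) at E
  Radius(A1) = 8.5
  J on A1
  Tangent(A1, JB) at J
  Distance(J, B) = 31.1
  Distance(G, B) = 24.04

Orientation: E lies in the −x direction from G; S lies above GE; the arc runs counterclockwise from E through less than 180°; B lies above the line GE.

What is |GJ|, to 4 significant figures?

29.56

Checks: |SJ| = 8.500 ✓; ∠(SJ, JB) = 90.00° ✓; |JB| = 31.10 ✓; |GB| = 24.04 ✓.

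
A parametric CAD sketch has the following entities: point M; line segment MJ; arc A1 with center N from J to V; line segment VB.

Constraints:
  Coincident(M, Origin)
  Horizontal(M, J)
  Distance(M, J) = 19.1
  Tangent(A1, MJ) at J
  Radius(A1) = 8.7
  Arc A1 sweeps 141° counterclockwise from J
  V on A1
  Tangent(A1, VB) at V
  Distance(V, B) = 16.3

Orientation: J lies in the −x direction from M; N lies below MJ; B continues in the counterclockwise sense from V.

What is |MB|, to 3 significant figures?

28.3

M is at the origin; MJ is horizontal with |MJ| = 19.1 and J on the −x side, so J = (-19.1, 0.00). Since A1 is tangent to MJ there, NJ ⟂ MJ, so N = J + (0, -8.7) = (-19.1, -8.70). On A1, J sits at bearing 90° from N; a 141° counterclockwise sweep puts V at bearing 231°, so V = N + 8.7·(cos 231°, sin 231°) = (-24.6, -15.5). The tangent condition forces NV to be normal to VB, so VB runs along (−sin 231°, cos 231°); with |VB| = 16.3, B = (-11.9, -25.7). Then |MB| = |B − M| = 28.3.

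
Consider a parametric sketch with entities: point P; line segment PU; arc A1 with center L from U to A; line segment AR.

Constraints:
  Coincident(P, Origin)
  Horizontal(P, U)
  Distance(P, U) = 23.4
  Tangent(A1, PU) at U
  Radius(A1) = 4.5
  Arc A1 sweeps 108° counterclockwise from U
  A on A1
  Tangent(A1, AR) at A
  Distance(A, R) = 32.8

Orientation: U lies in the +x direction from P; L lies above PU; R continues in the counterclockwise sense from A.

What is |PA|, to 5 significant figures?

28.300

P is at the origin; P and U share the same y with |PU| = 23.4 and U on the +x side, so U = (23.400, 0.0000). A1 meets PU tangentially, so LU is at right angles to PU, so L = U + (0, 4.5) = (23.400, 4.5000). On A1, U sits at bearing -90° from L; a 108° counterclockwise sweep puts A at bearing 18°, so A = L + 4.5·(cos 18°, sin 18°) = (27.680, 5.8906). Then |PA| = |A − P| = 28.300.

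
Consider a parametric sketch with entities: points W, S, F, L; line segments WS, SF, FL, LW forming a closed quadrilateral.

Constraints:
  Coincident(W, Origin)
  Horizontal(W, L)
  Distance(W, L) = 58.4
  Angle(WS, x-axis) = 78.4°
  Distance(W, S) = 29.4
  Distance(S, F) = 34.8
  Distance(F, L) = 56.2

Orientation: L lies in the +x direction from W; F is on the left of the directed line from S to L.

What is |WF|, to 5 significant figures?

60.302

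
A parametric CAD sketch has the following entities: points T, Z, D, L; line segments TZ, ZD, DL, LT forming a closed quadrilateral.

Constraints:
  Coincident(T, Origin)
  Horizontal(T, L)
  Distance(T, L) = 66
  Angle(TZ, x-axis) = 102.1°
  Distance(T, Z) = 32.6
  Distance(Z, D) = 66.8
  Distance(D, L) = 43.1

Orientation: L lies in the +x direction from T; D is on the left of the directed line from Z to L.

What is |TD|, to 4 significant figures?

72.83

Checks: |TL| = 66.00 ✓; |TZ| = 32.60 ✓; |ZD| = 66.80 ✓; |DL| = 43.10 ✓.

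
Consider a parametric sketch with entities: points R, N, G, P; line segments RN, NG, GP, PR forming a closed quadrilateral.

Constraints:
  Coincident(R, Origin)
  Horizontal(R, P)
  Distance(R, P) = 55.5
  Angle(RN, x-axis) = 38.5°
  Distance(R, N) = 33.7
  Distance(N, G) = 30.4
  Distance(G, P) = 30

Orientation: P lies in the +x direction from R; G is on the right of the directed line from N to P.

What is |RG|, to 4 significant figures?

28.61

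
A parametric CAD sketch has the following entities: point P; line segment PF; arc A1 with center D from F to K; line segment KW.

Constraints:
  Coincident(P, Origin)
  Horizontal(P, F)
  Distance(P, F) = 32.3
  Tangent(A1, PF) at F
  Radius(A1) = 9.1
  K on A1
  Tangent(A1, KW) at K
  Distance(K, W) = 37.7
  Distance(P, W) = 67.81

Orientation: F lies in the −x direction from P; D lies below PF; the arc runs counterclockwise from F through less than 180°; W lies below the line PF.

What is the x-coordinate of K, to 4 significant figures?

-40.86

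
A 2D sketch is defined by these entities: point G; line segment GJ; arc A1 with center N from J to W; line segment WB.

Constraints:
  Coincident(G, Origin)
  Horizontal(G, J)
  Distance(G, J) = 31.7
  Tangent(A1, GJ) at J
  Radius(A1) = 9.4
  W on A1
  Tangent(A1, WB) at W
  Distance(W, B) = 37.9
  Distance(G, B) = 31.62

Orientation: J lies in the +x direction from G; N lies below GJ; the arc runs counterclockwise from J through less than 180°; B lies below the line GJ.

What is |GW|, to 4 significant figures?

24.85

G is at the origin; GJ is horizontal with |GJ| = 31.7 and J on the +x side, so J = (31.70, 0.000). Tangency of A1 to GJ means the radius NJ is perpendicular to GJ, so N = J + (0, -9.4) = (31.70, -9.400). Since NW ⟂ WB (tangency), |NB| = √(9.4² + 37.9²) = 39.05 regardless of where W sits on A1. So B lies on both circle(G, 31.62) and circle(N, 39.05); the below-GJ intersection is B = (-0.4117, -31.62). W is the foot of the tangent from B: W = (24.65, -3.185).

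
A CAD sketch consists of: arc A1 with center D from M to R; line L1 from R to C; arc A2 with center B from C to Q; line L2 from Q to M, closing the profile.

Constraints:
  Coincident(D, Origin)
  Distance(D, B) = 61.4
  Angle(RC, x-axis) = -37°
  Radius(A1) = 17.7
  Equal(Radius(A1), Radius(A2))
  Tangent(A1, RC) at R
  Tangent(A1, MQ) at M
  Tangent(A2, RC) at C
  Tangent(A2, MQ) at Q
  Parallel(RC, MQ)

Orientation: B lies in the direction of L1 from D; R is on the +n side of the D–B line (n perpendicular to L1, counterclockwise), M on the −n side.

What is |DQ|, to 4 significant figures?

63.90

Tangency of A1 to both parallel lines with radius 17.7 puts R and M at D ± 17.7·n: R = (10.65, 14.14), M = (-10.65, -14.14). Equal radii place C and Q the same way about B: C = B + 17.7·n = (59.69, -22.82), Q = B − 17.7·n = (38.38, -51.09). Then |DQ| = |Q − D| = 63.90.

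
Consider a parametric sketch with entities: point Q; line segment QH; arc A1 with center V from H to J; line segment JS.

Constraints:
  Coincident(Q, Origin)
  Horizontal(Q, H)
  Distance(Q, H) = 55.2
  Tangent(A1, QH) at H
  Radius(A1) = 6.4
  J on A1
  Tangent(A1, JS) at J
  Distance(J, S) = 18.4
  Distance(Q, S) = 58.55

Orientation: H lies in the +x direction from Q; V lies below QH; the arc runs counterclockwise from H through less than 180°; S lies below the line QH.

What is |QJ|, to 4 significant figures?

49.53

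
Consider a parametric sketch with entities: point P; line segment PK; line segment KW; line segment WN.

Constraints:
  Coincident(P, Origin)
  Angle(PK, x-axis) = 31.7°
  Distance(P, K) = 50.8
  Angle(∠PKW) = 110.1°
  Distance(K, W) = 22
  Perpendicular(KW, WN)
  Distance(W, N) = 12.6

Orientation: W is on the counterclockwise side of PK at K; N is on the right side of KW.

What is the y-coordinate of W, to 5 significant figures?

48.245

P is at the origin; PK runs at 31.7° with length 50.8, so K = 50.8·(cos 31.7°, sin 31.7°) = (43.221, 26.694). ∠PKW = 110.1°, so KW runs at 31.7° + (180° − 110.1°) = 101.60° from the x-axis; with |KW| = 22.0, W = K + 22.0·(cos 101.60°, sin 101.60°) = (38.797, 48.245). So W.y = 48.245.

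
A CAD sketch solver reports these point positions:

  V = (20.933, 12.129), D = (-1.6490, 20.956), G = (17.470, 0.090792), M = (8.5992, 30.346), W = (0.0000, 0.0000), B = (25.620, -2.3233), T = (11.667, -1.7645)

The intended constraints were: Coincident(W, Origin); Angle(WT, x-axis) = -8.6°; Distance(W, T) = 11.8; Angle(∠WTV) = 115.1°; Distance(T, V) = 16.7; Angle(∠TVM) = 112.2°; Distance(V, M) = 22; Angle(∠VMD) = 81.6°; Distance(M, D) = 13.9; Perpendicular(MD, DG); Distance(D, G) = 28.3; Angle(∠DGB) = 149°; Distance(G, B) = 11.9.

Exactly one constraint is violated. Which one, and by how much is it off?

Distance(G, B) = 11.9 — off by 3.40.

W = (0.00, 0.00) ✓; WT at -8.600° ✓; |WT| = 11.80 ✓; ∠WTV = 115.1° ✓; |TV| = 16.70 ✓; ∠TVM = 112.2° ✓; |VM| = 22.00 ✓; ∠VMD = 81.60° ✓; |MD| = 13.90 ✓; ∠(MD, DG) = 90.00° ✓; |DG| = 28.30 ✓; ∠DGB = 149.0° ✓; |GB| = 8.500 ✗.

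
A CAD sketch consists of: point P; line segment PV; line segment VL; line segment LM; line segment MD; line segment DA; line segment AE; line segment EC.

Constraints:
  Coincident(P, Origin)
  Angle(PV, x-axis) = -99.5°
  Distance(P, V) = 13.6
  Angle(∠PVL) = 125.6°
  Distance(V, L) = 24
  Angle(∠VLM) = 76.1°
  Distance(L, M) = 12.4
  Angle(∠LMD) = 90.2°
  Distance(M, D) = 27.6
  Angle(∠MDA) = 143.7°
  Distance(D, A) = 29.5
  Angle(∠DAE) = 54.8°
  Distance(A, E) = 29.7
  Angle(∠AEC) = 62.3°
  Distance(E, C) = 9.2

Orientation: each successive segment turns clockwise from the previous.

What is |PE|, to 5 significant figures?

33.191

∠MDA = 143.7° gives DA at -23.900° from the x-axis; with |DA| = 29.5, A = (27.509, -17.877). ∠DAE = 54.8° gives AE at -149.10° from the x-axis; with |AE| = 29.7, E = (2.0244, -33.129). Then |PE| = |E − P| = 33.191.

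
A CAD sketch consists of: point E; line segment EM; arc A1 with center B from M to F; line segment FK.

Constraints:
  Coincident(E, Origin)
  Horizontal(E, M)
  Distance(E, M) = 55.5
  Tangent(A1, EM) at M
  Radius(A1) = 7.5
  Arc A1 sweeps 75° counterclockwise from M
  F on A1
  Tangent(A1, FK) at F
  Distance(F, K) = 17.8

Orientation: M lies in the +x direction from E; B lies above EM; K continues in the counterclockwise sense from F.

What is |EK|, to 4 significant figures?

71.09

On A1, M sits at bearing -90° from B; a 75° counterclockwise sweep puts F at bearing -15°, so F = B + 7.5·(cos -15°, sin -15°) = (62.74, 5.559). A1 meets FK tangentially, so BF is at right angles to FK, so FK runs along (−sin -15°, cos -15°); with |FK| = 17.8, K = (67.35, 22.75). Then |EK| = |K − E| = 71.09.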